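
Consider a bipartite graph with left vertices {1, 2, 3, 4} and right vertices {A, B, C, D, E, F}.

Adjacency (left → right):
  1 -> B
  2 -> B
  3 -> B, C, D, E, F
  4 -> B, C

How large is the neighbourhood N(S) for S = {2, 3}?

The union of neighbours of {2, 3} is {B, C, D, E, F}, which has 5 elements.
Since |N(S)| = 5 ≥ |S| = 2, Hall's condition holds for this subset.

5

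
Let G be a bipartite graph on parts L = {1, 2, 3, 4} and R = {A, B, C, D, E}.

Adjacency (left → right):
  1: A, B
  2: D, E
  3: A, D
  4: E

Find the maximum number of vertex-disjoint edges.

For example, pair 1-B, 2-D, 3-A, 4-E.
All 4 left vertices are matched, so no larger matching exists.

4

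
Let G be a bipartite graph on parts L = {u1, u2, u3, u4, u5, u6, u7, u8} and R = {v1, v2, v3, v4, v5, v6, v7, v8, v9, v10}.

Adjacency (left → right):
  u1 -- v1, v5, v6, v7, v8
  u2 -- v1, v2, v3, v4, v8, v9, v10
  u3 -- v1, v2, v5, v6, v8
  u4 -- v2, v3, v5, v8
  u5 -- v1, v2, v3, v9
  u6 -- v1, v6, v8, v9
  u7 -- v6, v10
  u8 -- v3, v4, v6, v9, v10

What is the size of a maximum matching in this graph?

One maximum matching: u1–v8, u2–v4, u3–v5, u4–v3, u5–v2, u6–v1, u7–v6, u8–v10.
All 8 left vertices are matched, so no larger matching exists.

8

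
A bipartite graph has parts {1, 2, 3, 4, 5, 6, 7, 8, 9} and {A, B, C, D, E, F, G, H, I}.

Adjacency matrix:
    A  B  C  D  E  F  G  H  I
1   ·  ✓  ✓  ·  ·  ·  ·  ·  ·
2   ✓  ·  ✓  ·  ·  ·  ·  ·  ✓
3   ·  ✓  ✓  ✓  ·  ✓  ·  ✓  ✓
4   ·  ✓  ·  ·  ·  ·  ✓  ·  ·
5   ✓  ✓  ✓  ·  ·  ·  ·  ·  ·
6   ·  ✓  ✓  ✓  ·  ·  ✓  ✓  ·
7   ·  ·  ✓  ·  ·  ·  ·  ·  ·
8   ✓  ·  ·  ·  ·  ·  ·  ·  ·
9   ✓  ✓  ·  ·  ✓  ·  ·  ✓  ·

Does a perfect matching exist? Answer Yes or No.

No

The set {1, 5, 7, 8} has only 3 neighbours ({A, B, C}), so by Hall's theorem at most 8 of the 9 left vertices can be matched.
Hence no matching covers every left vertex.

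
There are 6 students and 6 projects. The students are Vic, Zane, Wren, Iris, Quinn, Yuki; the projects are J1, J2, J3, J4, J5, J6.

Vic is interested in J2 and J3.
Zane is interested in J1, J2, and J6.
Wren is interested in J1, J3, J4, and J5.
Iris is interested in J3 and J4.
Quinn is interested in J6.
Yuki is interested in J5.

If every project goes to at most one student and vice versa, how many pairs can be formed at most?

6

A valid assignment of size 6: Vic–J2, Zane–J1, Wren–J3, Iris–J4, Quinn–J6, Yuki–J5.
This saturates every student, so 6 is the maximum.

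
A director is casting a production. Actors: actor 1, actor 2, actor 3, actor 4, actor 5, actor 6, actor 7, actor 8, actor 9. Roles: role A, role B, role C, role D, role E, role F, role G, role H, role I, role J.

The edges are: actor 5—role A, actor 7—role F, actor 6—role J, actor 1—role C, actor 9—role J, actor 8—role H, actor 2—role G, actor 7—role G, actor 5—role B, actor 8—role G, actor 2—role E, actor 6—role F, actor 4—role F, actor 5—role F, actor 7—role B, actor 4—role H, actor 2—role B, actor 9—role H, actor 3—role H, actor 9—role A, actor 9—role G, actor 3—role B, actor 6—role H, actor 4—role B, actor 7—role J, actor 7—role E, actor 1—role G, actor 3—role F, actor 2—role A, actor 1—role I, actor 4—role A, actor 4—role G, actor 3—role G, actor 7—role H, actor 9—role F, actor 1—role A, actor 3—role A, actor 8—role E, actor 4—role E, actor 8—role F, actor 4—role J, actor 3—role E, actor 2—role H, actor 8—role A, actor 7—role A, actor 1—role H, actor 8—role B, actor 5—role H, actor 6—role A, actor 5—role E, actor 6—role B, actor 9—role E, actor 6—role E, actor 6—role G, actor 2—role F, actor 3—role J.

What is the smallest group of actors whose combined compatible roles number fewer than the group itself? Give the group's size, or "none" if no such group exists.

Take S = {actor 2, actor 3, actor 4, actor 5, actor 6, actor 7, actor 8, actor 9}. Its neighbourhood is {role A, role B, role E, role F, role G, role H, role J}, so |N(S)| = 7 < |S| = 8.
Every subset of size less than 8 has at least as many neighbours as members, so 8 is the minimum.

8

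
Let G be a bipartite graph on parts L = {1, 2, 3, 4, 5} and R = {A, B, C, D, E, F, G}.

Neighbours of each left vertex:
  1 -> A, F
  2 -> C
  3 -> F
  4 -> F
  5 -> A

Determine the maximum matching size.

One maximum matching: 1-A, 2-C, 3-F.
The set {1, 3, 4, 5} has only 2 neighbours ({A, F}), so by Hall's theorem at most 3 of the 5 left vertices can be matched.

3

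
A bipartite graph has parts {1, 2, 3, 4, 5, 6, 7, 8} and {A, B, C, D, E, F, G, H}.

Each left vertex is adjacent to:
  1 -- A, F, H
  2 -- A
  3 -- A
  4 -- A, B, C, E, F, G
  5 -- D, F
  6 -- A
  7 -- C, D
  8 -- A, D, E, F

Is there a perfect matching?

No

The set {2, 3, 6} has only 1 neighbour ({A}), so by Hall's theorem at most 6 of the 8 left vertices can be matched.
Hence no matching covers every left vertex.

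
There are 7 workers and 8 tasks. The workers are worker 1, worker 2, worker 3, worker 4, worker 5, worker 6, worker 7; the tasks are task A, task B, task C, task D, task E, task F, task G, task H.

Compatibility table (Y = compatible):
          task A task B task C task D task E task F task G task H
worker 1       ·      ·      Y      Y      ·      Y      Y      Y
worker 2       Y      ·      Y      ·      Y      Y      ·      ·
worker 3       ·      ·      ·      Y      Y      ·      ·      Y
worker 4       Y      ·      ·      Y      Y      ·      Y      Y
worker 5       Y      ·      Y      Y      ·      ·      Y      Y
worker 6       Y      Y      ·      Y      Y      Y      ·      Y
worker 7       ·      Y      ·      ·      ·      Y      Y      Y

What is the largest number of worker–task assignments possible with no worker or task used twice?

A valid assignment of size 7: worker 1–task D, worker 2–task E, worker 3–task H, worker 4–task A, worker 5–task C, worker 6–task F, worker 7–task G.
This saturates every worker, so 7 is the maximum.

7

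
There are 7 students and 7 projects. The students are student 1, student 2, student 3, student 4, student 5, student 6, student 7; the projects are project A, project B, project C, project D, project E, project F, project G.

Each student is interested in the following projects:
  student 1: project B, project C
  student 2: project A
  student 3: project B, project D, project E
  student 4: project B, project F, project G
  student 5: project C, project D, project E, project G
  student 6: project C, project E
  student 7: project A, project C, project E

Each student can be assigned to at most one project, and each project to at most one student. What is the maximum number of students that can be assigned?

For example, pair student 1-project B, student 2-project A, student 3-project D, student 4-project F, student 5-project G, student 6-project C, student 7-project E.
All 7 students are matched, so no larger matching exists.

7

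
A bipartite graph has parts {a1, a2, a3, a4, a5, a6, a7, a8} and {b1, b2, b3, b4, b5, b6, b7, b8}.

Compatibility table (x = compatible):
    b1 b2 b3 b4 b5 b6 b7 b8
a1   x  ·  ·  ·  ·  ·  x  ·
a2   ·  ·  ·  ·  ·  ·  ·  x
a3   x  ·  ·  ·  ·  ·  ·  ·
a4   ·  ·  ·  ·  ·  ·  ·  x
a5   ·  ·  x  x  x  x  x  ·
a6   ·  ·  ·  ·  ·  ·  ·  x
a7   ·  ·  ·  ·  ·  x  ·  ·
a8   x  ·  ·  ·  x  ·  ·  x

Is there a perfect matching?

No

The set {a2, a4, a6} has only 1 neighbour ({b8}), so by Hall's theorem at most 6 of the 8 left vertices can be matched.
Hence no matching covers every left vertex.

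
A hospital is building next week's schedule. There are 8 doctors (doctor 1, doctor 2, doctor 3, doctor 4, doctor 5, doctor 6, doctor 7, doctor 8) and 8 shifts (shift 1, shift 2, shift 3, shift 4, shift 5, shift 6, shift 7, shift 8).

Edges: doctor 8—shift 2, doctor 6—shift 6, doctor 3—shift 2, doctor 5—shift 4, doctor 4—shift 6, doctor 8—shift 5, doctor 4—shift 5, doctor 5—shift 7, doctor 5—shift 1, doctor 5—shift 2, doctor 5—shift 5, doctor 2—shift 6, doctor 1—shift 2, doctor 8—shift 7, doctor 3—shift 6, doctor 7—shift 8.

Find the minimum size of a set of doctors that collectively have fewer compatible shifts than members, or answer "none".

2

Take S = {doctor 2, doctor 6}. Its neighbourhood is {shift 6}, so |N(S)| = 1 < |S| = 2.
No single vertex violates Hall's condition since each has at least one neighbour, so 2 is the minimum.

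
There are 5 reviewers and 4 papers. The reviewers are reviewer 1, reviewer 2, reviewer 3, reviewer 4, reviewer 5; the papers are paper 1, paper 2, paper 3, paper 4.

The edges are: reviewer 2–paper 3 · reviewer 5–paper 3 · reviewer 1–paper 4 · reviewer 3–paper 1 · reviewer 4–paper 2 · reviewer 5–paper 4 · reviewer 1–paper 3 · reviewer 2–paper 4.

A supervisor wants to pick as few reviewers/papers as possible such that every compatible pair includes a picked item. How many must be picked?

{reviewer 3, reviewer 4, paper 3, paper 4} is a vertex cover of size 4: every edge has an endpoint in this set.
No smaller cover exists because reviewer 1–paper 3, reviewer 2–paper 4, reviewer 3–paper 1, reviewer 4–paper 2 is a matching of size 4, and a cover must include an endpoint of each of these disjoint edges (König's theorem).

4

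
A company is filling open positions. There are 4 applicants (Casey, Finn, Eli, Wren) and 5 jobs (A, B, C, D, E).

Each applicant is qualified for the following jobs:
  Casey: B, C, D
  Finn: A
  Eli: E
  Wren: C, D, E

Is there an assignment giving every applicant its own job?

One maximum matching: Casey→B, Finn→A, Eli→E, Wren→C.
Every applicant is matched, so this matching saturates all of them.

Yes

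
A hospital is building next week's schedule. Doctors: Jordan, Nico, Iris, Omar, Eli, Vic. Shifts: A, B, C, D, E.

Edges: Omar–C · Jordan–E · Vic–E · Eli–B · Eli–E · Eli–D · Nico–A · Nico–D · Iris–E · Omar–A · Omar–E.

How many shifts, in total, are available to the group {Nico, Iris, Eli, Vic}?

4

The union of neighbours of {Nico, Iris, Eli, Vic} is {A, B, D, E}, which has 4 elements.
Since |N(S)| = 4 ≥ |S| = 4, Hall's condition holds for this subset.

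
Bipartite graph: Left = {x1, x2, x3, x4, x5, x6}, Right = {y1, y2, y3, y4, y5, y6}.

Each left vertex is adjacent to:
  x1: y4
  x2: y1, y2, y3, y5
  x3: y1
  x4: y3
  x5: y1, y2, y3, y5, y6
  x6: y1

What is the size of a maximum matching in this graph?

For example, pair x1–y4, x2–y2, x3–y1, x4–y3, x5–y6.
The set {x3, x6} has only 1 neighbour ({y1}), so by Hall's theorem at most 5 of the 6 left vertices can be matched.

5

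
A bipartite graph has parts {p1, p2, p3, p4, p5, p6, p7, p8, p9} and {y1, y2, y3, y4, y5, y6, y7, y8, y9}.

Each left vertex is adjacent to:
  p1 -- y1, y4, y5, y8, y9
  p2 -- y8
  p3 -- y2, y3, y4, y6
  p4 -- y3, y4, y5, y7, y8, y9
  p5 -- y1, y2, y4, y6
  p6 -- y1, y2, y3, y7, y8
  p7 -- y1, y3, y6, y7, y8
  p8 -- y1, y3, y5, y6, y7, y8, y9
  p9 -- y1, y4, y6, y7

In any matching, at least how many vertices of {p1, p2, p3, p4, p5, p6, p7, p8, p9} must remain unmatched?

0

One maximum matching: p1–y9, p2–y8, p3–y4, p4–y5, p5–y2, p6–y1, p7–y6, p8–y3, p9–y7.
This saturates every left vertex, so 9 is the maximum.
That matches 9 of the 9, leaving 0 unmatched; no matching can do better.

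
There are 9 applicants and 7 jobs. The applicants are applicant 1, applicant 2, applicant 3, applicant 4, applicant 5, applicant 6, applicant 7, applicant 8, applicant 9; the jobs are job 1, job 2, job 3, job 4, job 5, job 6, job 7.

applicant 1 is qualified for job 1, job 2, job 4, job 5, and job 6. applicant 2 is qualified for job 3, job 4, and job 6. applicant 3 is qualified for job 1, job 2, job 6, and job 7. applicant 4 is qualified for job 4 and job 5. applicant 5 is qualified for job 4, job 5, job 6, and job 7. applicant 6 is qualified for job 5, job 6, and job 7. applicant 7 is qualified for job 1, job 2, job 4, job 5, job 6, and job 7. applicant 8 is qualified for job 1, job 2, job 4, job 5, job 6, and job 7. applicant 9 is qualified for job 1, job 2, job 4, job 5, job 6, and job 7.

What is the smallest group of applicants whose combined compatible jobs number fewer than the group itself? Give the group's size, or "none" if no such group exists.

7

Take S = {applicant 1, applicant 3, applicant 4, applicant 5, applicant 6, applicant 7, applicant 8}. Its neighbourhood is {job 1, job 2, job 4, job 5, job 6, job 7}, so |N(S)| = 6 < |S| = 7.
Every subset of size less than 7 has at least as many neighbours as members, so 7 is the minimum.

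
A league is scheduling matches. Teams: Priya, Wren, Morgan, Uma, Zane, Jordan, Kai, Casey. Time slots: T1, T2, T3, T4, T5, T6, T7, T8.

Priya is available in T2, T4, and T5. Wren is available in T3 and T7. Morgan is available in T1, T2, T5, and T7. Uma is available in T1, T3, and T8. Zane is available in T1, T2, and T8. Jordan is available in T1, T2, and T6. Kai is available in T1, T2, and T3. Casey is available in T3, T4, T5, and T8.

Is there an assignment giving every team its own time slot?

Yes

One maximum matching: Priya–T4, Wren–T7, Morgan–T5, Uma–T3, Zane–T2, Jordan–T6, Kai–T1, Casey–T8.
Every team is matched, so this is a perfect matching.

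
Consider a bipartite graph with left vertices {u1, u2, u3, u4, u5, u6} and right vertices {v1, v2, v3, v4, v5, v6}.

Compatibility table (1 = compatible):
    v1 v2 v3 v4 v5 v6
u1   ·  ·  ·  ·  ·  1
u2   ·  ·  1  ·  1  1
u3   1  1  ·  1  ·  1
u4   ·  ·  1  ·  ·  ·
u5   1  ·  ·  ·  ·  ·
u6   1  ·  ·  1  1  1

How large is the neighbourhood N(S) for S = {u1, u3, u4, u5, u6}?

6

The union of neighbours of {u1, u3, u4, u5, u6} is {v1, v2, v3, v4, v5, v6}, which has 6 elements.
Since |N(S)| = 6 ≥ |S| = 5, Hall's condition holds for this subset.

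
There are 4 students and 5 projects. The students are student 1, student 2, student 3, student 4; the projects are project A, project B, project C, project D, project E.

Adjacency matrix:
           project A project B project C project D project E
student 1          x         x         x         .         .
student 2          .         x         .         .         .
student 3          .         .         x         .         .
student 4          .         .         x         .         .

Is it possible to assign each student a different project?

The set {student 3, student 4} has only 1 neighbour ({project C}), so by Hall's theorem at most 3 of the 4 students can be matched.
Hence no matching covers every student.

No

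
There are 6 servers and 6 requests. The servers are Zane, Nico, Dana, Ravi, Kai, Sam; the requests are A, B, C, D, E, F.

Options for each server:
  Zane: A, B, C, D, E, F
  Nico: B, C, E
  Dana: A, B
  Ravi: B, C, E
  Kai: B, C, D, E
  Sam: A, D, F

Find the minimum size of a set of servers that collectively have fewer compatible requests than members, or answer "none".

A matching saturating every server exists, for instance Zane→A, Nico→C, Dana→B, Ravi→E, Kai→D, Sam→F.
By Hall's marriage theorem, this means |N(S)| ≥ |S| for every subset S, so no violating subset exists.

none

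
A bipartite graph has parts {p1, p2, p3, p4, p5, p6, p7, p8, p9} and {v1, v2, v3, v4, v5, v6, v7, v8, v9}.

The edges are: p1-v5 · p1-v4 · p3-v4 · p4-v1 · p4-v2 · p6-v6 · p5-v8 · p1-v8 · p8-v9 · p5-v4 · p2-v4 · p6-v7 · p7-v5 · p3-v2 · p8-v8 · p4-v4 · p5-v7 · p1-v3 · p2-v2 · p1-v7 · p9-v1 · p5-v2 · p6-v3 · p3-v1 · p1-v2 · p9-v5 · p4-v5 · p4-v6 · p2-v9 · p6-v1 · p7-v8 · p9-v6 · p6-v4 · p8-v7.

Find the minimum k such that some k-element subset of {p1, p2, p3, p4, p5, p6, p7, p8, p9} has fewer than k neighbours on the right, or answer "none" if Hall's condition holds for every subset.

A matching saturating every left vertex exists, for instance p1→v8, p2→v4, p3→v1, p4→v2, p5→v7, p6→v3, p7→v5, p8→v9, p9→v6.
By Hall's marriage theorem, this means |N(S)| ≥ |S| for every subset S, so no violating subset exists.

none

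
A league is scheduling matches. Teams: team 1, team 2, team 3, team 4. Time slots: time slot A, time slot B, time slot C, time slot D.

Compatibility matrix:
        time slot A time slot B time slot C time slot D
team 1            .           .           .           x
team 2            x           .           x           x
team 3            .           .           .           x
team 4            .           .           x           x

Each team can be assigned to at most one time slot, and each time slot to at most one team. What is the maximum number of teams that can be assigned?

A valid assignment of size 3: team 1–time slot D, team 2–time slot A, team 4–time slot C.
The set {team 1, team 3} has only 1 neighbour ({time slot D}), so by Hall's theorem at most 3 of the 4 teams can be matched.

3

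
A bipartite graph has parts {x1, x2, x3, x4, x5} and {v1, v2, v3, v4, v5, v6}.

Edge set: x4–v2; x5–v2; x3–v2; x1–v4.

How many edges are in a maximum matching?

One maximum matching: x1–v4, x3–v2.
The set {x2, x3, x4, x5} has only 1 neighbour ({v2}), so by Hall's theorem at most 2 of the 5 left vertices can be matched.

2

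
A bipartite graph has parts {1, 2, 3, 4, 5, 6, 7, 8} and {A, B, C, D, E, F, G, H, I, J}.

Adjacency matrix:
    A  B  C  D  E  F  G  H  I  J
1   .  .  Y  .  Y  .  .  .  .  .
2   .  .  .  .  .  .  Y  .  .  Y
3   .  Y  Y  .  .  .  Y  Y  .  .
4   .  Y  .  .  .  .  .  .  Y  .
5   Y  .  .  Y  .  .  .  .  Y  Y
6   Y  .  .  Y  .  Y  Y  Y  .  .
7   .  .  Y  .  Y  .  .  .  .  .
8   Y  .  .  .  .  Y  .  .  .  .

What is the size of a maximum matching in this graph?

For example, pair 1–C, 2–J, 3–B, 4–I, 5–A, 6–G, 7–E, 8–F.
This saturates every left vertex, so 8 is the maximum.

8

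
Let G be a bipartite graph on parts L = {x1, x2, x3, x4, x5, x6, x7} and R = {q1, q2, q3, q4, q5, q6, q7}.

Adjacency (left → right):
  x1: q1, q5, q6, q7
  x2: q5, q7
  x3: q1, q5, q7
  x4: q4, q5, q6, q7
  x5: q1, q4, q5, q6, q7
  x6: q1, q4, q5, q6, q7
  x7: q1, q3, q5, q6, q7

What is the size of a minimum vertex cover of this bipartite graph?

6

The 6 edges x1–q7, x2–q5, x3–q1, x4–q4, x5–q6, x7–q3 form a matching, so any vertex cover needs at least 6 vertices (one per matched edge).
Conversely {x7, q1, q4, q5, q6, q7} meets every edge and has exactly 6 vertices, so 6 is optimal.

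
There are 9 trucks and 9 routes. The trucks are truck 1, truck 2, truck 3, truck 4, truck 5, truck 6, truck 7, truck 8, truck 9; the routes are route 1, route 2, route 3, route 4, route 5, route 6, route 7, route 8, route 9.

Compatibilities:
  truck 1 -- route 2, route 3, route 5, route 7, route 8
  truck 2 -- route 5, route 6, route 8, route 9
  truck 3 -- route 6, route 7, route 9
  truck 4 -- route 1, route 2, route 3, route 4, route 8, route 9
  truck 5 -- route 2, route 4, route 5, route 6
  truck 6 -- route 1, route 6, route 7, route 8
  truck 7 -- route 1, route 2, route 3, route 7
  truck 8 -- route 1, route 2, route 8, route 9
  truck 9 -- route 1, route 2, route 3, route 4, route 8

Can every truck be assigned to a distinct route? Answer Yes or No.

One maximum matching: truck 1→route 8, truck 2→route 5, truck 3→route 9, truck 4→route 3, truck 5→route 2, truck 6→route 6, truck 7→route 7, truck 8→route 1, truck 9→route 4.
All 9 trucks are covered.

Yes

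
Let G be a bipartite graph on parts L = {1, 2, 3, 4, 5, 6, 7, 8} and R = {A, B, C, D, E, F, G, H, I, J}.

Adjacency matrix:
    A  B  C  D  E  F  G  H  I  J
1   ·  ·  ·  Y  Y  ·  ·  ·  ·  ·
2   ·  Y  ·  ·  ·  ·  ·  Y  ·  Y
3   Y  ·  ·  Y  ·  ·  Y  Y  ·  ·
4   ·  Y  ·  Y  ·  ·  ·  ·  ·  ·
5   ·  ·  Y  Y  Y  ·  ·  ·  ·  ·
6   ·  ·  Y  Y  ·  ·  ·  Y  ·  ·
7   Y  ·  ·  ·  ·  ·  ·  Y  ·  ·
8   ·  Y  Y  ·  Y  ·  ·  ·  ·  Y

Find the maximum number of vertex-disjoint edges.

8

One maximum matching: 1–E, 2–J, 3–G, 4–D, 5–C, 6–H, 7–A, 8–B.
This saturates every left vertex, so 8 is the maximum.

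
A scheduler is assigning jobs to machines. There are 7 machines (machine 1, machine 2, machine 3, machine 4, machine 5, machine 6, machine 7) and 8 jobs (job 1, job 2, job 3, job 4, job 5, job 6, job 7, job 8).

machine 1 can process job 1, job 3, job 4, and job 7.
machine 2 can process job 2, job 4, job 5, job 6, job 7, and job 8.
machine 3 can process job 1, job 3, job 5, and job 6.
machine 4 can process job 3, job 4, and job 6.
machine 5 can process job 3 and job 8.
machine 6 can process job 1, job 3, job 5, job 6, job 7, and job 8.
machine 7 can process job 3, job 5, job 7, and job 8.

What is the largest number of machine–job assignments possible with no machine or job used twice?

One maximum matching: machine 1→job 4, machine 2→job 7, machine 3→job 1, machine 4→job 6, machine 5→job 8, machine 6→job 5, machine 7→job 3.
This saturates every machine, so 7 is the maximum.

7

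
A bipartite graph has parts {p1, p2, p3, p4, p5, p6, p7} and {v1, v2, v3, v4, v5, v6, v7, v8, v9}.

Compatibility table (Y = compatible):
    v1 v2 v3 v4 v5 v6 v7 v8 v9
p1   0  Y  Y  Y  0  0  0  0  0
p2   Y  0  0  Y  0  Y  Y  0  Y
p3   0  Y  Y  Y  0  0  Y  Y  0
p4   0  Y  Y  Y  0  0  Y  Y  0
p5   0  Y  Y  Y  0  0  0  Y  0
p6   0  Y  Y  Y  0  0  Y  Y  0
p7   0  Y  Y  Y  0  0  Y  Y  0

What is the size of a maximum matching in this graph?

6

One maximum matching: p1→v4, p2→v6, p3→v2, p4→v7, p5→v8, p6→v3.
The set {p1, p3, p4, p5, p6, p7} has only 5 neighbours ({v2, v3, v4, v7, v8}), so by Hall's theorem at most 6 of the 7 left vertices can be matched.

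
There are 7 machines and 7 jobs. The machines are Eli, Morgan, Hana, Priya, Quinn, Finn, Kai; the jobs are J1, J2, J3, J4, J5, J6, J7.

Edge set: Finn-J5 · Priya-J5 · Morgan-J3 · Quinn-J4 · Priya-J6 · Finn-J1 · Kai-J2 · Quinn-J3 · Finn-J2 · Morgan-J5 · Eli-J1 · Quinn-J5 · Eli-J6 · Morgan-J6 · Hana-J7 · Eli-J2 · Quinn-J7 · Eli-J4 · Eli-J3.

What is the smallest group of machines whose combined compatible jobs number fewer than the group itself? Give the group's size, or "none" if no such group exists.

none

A matching saturating every machine exists, for instance Eli→J6, Morgan→J3, Hana→J7, Priya→J5, Quinn→J4, Finn→J1, Kai→J2.
By Hall's marriage theorem, this means |N(S)| ≥ |S| for every subset S, so no violating subset exists.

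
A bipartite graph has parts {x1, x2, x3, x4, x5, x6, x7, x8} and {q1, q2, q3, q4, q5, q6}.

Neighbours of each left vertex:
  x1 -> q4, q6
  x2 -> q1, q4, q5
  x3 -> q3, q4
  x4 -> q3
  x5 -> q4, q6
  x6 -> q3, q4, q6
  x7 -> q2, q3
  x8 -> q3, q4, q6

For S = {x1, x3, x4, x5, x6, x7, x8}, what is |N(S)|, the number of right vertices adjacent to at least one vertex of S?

The union of neighbours of {x1, x3, x4, x5, x6, x7, x8} is {q2, q3, q4, q6}, which has 4 elements.
Since |N(S)| = 4 < |S| = 7, Hall's condition fails for this subset.

4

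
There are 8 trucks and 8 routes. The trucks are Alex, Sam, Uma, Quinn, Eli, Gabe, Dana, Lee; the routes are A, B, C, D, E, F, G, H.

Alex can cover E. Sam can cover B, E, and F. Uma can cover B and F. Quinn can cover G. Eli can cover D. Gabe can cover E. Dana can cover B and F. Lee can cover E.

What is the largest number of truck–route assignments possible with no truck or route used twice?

5

For example, pair Alex→E, Sam→F, Uma→B, Quinn→G, Eli→D.
The set {Alex, Sam, Uma, Gabe, Dana, Lee} has only 3 neighbours ({B, E, F}), so by Hall's theorem at most 5 of the 8 trucks can be matched.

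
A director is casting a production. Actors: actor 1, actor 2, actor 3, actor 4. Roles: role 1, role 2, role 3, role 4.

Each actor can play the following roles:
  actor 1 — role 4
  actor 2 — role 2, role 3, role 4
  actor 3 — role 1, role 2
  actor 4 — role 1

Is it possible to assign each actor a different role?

A valid assignment of size 4: actor 1–role 4, actor 2–role 3, actor 3–role 2, actor 4–role 1.
Every actor is matched, so this is a perfect matching.

Yes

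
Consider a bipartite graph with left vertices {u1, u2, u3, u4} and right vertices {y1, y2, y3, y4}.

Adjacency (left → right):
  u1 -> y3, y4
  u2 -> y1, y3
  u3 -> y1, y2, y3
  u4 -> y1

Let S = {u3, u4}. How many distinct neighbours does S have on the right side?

3

The union of neighbours of {u3, u4} is {y1, y2, y3}, which has 3 elements.
Since |N(S)| = 3 ≥ |S| = 2, Hall's condition holds for this subset.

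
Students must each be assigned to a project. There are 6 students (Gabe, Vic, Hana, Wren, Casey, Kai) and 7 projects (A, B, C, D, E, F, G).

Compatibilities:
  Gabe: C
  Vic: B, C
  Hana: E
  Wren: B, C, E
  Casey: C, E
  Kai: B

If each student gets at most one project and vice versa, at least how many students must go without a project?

One maximum matching: Gabe–C, Vic–B, Hana–E.
The set {Gabe, Vic, Hana, Wren, Casey, Kai} has only 3 neighbours ({B, C, E}), so by Hall's theorem at most 3 of the 6 students can be matched.
That matches 3 of the 6, leaving 3 unmatched; no matching can do better.

3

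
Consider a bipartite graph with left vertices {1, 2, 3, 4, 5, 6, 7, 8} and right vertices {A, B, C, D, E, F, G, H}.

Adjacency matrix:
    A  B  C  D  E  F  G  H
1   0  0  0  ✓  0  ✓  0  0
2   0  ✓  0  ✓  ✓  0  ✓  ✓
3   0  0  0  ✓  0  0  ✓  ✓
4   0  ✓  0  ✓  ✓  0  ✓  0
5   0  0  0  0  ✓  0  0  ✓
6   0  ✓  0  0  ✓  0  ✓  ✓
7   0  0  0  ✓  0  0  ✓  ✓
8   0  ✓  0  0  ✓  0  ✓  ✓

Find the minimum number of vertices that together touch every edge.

6

A maximum matching has 6 edges (e.g. 1–F, 2–G, 3–D, 4–E, 5–H, 6–B).
By König's theorem the minimum vertex cover has the same size. One such cover is {1, B, D, E, G, H}.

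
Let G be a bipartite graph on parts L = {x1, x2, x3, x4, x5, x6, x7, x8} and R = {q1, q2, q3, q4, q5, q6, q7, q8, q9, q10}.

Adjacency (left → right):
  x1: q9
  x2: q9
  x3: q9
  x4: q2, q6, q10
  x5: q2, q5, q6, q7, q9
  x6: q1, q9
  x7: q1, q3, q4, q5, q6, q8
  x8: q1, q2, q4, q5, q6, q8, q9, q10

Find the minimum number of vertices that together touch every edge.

The 6 edges x1–q9, x4–q2, x5–q7, x6–q1, x7–q4, x8–q6 form a matching, so any vertex cover needs at least 6 vertices (one per matched edge).
Conversely {x4, x5, x6, x7, x8, q9} meets every edge and has exactly 6 vertices, so 6 is optimal.

6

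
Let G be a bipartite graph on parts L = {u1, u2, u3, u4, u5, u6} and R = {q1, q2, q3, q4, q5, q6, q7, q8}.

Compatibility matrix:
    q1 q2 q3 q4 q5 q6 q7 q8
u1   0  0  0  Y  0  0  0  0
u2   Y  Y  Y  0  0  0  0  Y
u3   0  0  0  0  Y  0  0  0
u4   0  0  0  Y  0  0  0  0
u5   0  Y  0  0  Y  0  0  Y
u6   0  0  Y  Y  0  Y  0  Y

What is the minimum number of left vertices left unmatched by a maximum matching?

A valid assignment of size 5: u1–q4, u2–q2, u3–q5, u5–q8, u6–q6.
The set {u1, u4} has only 1 neighbour ({q4}), so by Hall's theorem at most 5 of the 6 left vertices can be matched.
That matches 5 of the 6, leaving 1 unmatched; no matching can do better.

1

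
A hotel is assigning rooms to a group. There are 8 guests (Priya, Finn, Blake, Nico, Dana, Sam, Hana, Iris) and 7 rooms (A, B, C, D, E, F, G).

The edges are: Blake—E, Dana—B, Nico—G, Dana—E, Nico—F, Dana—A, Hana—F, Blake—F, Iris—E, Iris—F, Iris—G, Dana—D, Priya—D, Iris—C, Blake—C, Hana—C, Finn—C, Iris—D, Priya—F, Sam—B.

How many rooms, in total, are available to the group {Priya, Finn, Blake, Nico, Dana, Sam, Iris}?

The union of neighbours of {Priya, Finn, Blake, Nico, Dana, Sam, Iris} is {A, B, C, D, E, F, G}, which has 7 elements.
Since |N(S)| = 7 ≥ |S| = 7, Hall's condition holds for this subset.

7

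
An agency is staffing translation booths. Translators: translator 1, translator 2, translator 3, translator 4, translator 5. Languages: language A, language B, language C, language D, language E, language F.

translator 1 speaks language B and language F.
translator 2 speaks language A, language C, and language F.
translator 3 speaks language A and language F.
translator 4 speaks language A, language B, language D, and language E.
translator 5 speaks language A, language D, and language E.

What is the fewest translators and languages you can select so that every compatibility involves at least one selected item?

5

{translator 1, translator 2, translator 3, translator 4, translator 5} is a vertex cover of size 5: every edge has an endpoint in this set.
No smaller cover exists because translator 1–language B, translator 2–language C, translator 3–language F, translator 4–language E, translator 5–language A is a matching of size 5, and a cover must include an endpoint of each of these disjoint edges (König's theorem).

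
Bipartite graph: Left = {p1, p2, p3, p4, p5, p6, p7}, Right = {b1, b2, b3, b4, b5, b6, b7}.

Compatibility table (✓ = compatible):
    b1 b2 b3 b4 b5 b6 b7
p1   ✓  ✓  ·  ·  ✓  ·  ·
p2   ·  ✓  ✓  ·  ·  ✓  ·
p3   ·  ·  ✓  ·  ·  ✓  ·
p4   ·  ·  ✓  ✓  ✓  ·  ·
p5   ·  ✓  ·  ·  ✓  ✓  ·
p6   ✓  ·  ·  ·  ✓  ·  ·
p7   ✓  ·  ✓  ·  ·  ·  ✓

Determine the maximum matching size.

A valid assignment of size 7: p1→b1, p2→b2, p3→b3, p4→b4, p5→b6, p6→b5, p7→b7.
All 7 left vertices are matched, so no larger matching exists.

7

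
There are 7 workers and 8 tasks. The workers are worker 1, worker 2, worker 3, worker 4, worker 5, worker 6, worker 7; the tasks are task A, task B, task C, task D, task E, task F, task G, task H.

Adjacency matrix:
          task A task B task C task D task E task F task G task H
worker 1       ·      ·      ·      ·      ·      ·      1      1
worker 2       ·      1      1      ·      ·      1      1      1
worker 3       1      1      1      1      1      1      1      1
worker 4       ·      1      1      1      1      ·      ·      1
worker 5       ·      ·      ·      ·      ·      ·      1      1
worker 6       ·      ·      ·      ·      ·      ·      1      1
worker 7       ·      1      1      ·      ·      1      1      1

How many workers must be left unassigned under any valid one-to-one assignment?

One maximum matching: worker 1–task H, worker 2–task C, worker 3–task A, worker 4–task D, worker 5–task G, worker 7–task F.
The set {worker 1, worker 5, worker 6} has only 2 neighbours ({task G, task H}), so by Hall's theorem at most 6 of the 7 workers can be matched.
That matches 6 of the 7, leaving 1 unmatched; no matching can do better.

1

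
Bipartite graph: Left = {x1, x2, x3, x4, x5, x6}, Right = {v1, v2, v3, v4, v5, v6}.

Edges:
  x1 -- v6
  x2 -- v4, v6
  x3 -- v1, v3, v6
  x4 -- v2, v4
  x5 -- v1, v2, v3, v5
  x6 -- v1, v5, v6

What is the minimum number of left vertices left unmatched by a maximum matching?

For example, pair x1–v6, x2–v4, x3–v3, x4–v2, x5–v5, x6–v1.
This saturates every left vertex, so 6 is the maximum.
That matches 6 of the 6, leaving 0 unmatched; no matching can do better.

0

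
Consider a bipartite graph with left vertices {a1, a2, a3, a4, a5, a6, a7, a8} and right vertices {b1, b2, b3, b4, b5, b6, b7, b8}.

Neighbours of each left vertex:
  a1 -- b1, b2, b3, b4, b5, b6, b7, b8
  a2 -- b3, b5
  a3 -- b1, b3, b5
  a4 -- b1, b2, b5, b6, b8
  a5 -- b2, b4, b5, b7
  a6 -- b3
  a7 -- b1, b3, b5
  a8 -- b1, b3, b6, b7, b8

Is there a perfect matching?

The set {a2, a3, a6, a7} has only 3 neighbours ({b1, b3, b5}), so by Hall's theorem at most 7 of the 8 left vertices can be matched.
Hence no matching covers every left vertex.

No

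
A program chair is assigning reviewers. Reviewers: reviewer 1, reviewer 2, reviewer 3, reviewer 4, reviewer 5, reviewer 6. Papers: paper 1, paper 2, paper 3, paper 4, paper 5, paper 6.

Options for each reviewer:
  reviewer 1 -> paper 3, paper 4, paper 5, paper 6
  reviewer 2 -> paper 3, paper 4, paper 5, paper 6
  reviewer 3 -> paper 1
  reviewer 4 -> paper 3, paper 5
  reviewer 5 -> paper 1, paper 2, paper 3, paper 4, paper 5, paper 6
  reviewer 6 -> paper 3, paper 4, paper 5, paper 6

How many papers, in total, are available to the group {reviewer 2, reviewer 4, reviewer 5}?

The union of neighbours of {reviewer 2, reviewer 4, reviewer 5} is {paper 1, paper 2, paper 3, paper 4, paper 5, paper 6}, which has 6 elements.
Since |N(S)| = 6 ≥ |S| = 3, Hall's condition holds for this subset.

6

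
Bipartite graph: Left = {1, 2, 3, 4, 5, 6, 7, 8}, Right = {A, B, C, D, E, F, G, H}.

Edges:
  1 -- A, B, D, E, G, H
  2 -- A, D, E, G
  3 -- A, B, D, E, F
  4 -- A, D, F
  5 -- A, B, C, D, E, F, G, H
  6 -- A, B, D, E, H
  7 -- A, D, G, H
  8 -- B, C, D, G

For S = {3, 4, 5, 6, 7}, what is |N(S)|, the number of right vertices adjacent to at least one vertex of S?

The union of neighbours of {3, 4, 5, 6, 7} is {A, B, C, D, E, F, G, H}, which has 8 elements.
Since |N(S)| = 8 ≥ |S| = 5, Hall's condition holds for this subset.

8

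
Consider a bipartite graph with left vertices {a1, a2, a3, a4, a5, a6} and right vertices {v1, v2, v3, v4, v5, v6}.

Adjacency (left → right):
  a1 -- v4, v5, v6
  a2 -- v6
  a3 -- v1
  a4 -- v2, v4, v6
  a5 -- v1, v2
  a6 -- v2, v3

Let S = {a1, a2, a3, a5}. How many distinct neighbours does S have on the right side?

The union of neighbours of {a1, a2, a3, a5} is {v1, v2, v4, v5, v6}, which has 5 elements.
Since |N(S)| = 5 ≥ |S| = 4, Hall's condition holds for this subset.

5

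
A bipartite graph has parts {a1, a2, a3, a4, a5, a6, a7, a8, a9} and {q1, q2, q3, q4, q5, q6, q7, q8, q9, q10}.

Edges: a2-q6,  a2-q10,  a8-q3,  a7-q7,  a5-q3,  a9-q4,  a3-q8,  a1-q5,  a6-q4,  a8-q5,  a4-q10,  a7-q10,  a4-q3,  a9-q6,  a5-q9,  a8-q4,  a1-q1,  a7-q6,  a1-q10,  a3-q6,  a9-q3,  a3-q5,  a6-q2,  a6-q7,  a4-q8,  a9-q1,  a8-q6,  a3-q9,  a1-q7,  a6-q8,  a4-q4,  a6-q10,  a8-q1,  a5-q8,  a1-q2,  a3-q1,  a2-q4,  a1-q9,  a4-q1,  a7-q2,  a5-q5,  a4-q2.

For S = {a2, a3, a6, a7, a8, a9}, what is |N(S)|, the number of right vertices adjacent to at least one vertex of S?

10

The union of neighbours of {a2, a3, a6, a7, a8, a9} is {q1, q2, q3, q4, q5, q6, q7, q8, q9, q10}, which has 10 elements.
Since |N(S)| = 10 ≥ |S| = 6, Hall's condition holds for this subset.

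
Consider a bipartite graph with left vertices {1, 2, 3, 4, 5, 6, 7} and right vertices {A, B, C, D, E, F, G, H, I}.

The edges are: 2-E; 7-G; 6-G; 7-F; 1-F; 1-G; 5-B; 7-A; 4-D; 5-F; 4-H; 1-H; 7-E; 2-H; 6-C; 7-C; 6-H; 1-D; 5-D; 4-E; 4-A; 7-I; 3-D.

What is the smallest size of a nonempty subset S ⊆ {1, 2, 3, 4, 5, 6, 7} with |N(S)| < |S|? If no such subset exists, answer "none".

A matching saturating every left vertex exists, for instance 1→F, 2→H, 3→D, 4→E, 5→B, 6→C, 7→G.
By Hall's marriage theorem, this means |N(S)| ≥ |S| for every subset S, so no violating subset exists.

none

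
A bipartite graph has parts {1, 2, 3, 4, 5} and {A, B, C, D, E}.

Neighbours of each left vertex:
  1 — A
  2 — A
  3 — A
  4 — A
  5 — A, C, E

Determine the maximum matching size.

A valid assignment of size 2: 1-A, 5-E.
The set {1, 2, 3, 4} has only 1 neighbour ({A}), so by Hall's theorem at most 2 of the 5 left vertices can be matched.

2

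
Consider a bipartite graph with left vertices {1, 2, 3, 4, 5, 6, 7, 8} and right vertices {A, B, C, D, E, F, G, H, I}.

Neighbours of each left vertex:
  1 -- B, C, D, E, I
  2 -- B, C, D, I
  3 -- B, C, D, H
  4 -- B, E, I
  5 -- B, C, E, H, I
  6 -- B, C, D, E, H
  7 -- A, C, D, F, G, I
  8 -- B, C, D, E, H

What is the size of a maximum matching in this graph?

7

A valid assignment of size 7: 1→B, 2→D, 3→C, 4→I, 5→H, 6→E, 7→G.
The set {1, 2, 3, 4, 5, 6, 8} has only 6 neighbours ({B, C, D, E, H, I}), so by Hall's theorem at most 7 of the 8 left vertices can be matched.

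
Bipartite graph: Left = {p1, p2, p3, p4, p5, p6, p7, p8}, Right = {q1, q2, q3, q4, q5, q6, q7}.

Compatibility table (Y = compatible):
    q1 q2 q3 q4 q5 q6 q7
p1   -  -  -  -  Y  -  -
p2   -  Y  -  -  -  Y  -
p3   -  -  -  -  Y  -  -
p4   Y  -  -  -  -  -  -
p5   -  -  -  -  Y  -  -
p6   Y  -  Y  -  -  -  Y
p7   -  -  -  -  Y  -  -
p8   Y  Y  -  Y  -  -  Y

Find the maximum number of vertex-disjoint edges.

5

A valid assignment of size 5: p1-q5, p2-q6, p4-q1, p6-q7, p8-q2.
The set {p1, p3, p5, p7} has only 1 neighbour ({q5}), so by Hall's theorem at most 5 of the 8 left vertices can be matched.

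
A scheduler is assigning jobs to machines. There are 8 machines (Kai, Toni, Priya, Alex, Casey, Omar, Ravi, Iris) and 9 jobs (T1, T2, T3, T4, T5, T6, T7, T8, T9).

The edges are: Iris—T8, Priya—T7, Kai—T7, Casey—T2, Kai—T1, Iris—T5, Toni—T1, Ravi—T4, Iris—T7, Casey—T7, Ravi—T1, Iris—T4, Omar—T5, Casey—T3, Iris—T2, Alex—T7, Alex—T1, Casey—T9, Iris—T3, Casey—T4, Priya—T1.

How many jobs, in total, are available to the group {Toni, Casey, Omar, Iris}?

The union of neighbours of {Toni, Casey, Omar, Iris} is {T1, T2, T3, T4, T5, T7, T8, T9}, which has 8 elements.
Since |N(S)| = 8 ≥ |S| = 4, Hall's condition holds for this subset.

8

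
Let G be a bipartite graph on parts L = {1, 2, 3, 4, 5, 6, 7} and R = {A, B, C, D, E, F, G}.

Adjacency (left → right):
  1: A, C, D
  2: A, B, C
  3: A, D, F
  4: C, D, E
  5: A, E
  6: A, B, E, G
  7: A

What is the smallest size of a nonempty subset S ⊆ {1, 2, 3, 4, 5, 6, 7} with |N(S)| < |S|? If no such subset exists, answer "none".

none

A matching saturating every left vertex exists, for instance 1→D, 2→B, 3→F, 4→C, 5→E, 6→G, 7→A.
By Hall's marriage theorem, this means |N(S)| ≥ |S| for every subset S, so no violating subset exists.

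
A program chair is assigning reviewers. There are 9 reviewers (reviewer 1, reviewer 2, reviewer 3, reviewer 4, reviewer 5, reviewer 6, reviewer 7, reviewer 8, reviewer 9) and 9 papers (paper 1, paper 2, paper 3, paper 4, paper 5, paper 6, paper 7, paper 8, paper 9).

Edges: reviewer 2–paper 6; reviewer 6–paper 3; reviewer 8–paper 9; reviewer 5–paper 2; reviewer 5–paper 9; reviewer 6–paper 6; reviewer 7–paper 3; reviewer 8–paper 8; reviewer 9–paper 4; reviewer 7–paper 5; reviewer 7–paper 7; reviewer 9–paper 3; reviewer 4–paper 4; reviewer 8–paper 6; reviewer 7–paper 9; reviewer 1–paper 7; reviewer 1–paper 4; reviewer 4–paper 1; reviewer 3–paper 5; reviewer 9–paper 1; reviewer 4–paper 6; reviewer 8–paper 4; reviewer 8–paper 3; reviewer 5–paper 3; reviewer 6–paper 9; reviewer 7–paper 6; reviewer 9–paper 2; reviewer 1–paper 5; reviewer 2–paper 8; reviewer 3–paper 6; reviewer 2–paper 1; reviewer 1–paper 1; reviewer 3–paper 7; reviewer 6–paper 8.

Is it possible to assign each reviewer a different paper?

Yes

One maximum matching: reviewer 1–paper 7, reviewer 2–paper 8, reviewer 3–paper 6, reviewer 4–paper 1, reviewer 5–paper 2, reviewer 6–paper 9, reviewer 7–paper 5, reviewer 8–paper 3, reviewer 9–paper 4.
All 9 reviewers are covered.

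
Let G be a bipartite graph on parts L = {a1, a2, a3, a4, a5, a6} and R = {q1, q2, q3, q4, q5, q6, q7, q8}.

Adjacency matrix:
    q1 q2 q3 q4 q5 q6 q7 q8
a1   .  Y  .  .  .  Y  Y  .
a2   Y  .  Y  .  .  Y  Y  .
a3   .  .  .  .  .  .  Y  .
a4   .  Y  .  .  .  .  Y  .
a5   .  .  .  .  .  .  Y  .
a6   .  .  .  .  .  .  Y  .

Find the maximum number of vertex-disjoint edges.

One maximum matching: a1-q6, a2-q3, a3-q7, a4-q2.
The set {a3, a5, a6} has only 1 neighbour ({q7}), so by Hall's theorem at most 4 of the 6 left vertices can be matched.

4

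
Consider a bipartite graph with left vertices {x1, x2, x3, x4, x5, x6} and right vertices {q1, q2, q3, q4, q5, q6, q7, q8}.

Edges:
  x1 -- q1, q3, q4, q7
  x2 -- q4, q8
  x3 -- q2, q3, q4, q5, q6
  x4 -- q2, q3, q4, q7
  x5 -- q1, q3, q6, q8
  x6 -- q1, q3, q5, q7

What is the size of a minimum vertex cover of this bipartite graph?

6

A maximum matching has 6 edges (e.g. x1–q7, x2–q4, x3–q6, x4–q2, x5–q8, x6–q5).
By König's theorem the minimum vertex cover has the same size. One such cover is {x1, x2, x3, x4, x5, x6}.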